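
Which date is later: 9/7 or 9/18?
9/18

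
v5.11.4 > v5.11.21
False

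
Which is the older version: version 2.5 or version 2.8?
version 2.5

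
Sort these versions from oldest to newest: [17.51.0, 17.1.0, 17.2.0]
[17.1.0, 17.2.0, 17.51.0]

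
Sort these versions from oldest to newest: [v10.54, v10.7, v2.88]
[v2.88, v10.7, v10.54]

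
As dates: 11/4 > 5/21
True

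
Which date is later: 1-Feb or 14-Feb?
14-Feb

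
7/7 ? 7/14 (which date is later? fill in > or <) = <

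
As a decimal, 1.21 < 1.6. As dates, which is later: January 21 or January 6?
January 21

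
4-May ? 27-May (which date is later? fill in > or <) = <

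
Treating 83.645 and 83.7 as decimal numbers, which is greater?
83.7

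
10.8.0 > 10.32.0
False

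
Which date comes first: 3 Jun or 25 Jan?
25 Jan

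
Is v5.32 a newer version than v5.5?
Yes. Version numbers are compared segment by segment as integers, not as decimals: minor version 32 > 5, so v5.32 > v5.5 (even though the decimal 5.32 < 5.5).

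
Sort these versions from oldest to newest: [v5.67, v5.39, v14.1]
[v5.39, v5.67, v14.1]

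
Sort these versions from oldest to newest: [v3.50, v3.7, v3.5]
[v3.5, v3.7, v3.50]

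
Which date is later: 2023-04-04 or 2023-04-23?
2023-04-23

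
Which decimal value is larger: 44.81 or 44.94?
44.94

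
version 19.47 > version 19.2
True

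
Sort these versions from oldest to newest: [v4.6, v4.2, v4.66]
[v4.2, v4.6, v4.66]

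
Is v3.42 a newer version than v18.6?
No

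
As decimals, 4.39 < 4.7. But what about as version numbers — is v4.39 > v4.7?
True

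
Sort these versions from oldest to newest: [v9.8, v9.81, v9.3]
[v9.3, v9.8, v9.81]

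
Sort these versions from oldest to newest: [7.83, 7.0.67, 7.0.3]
[7.0.3, 7.0.67, 7.83]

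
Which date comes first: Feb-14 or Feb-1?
Feb-1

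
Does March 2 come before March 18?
Yes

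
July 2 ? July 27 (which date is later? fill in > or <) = <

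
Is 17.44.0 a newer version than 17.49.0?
No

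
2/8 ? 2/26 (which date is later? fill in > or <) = <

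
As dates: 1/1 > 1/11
False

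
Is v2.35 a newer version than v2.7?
Yes. Version numbers are compared segment by segment as integers, not as decimals: minor version 35 > 7, so v2.35 > v2.7 (even though the decimal 2.35 < 2.7).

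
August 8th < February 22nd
False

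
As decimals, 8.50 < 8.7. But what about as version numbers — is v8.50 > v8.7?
True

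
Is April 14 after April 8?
Yes. Day 14 comes after day 8 in April — this is a date comparison, not a decimal one (the decimal 4.14 would be smaller than 4.8).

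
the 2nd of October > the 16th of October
False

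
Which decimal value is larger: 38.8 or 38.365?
38.8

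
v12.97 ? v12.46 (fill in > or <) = >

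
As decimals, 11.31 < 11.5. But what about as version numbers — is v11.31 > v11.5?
True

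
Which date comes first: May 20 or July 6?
May 20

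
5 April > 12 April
False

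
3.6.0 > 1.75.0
True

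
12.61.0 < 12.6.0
False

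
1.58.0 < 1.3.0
False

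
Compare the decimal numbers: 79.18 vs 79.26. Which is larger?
79.26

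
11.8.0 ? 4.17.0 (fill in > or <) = >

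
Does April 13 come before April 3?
No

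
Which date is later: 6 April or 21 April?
21 April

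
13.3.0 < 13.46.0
True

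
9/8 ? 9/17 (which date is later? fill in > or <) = <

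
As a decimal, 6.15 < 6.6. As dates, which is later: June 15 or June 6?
June 15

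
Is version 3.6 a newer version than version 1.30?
Yes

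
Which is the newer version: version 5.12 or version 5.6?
version 5.12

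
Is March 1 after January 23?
Yes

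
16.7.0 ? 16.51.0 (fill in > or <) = <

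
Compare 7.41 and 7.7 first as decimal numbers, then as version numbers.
As decimals: 7.41 < 7.7. As versions: v7.41 > v7.7 (minor version 41 > 7).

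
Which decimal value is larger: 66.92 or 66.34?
66.92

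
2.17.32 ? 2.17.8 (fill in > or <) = >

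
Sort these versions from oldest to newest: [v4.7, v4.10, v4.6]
[v4.6, v4.7, v4.10]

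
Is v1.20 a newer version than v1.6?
Yes. Version numbers are compared segment by segment as integers, not as decimals: minor version 20 > 6, so v1.20 > v1.6 (even though the decimal 1.20 < 1.6).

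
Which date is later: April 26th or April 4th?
April 26th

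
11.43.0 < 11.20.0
False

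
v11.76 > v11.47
True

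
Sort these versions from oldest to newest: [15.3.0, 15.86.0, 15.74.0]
[15.3.0, 15.74.0, 15.86.0]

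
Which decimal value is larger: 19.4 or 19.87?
19.87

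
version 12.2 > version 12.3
False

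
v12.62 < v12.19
False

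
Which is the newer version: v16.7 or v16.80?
v16.80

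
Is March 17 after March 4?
Yes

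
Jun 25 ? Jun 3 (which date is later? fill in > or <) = >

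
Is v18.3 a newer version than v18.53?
No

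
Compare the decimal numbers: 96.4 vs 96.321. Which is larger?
96.4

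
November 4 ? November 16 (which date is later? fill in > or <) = <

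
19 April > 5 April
True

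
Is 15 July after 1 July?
Yes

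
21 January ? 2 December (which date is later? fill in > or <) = <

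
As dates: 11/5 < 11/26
True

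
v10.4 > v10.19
False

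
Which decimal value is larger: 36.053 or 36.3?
36.3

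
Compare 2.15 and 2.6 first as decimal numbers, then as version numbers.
As decimals: 2.15 < 2.6. As versions: v2.15 > v2.6 (minor version 15 > 6).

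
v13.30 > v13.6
True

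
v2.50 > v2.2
True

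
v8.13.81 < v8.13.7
False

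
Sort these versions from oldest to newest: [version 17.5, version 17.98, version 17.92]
[version 17.5, version 17.92, version 17.98]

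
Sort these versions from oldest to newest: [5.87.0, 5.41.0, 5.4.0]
[5.4.0, 5.41.0, 5.87.0]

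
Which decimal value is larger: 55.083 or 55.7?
55.7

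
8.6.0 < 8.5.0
False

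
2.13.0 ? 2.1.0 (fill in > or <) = >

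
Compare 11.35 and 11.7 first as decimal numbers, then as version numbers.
As decimals: 11.35 < 11.7. As versions: v11.35 > v11.7 (minor version 35 > 7).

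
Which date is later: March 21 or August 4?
August 4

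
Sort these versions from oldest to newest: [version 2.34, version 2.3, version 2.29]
[version 2.3, version 2.29, version 2.34]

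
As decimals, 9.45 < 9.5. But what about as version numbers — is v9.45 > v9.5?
True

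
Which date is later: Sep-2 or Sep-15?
Sep-15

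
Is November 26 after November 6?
Yes. Day 26 comes after day 6 in November — this is a date comparison, not a decimal one (the decimal 11.26 would be smaller than 11.6).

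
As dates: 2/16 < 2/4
False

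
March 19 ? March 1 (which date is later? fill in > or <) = >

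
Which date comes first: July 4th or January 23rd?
January 23rd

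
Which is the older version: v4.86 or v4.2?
v4.2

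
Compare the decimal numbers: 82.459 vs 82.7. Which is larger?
82.7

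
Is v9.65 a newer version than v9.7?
Yes. Version numbers are compared segment by segment as integers, not as decimals: minor version 65 > 7, so v9.65 > v9.7 (even though the decimal 9.65 < 9.7).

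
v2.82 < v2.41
False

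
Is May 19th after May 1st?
Yes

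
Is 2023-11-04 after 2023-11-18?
No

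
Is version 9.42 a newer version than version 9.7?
Yes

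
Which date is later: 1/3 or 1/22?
1/22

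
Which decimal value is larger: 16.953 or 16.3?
16.953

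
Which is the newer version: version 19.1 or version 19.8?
version 19.8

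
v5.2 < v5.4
True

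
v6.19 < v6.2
False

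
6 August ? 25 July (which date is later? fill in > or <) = >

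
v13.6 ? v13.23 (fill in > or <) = <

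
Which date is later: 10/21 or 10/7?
10/21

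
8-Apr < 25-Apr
True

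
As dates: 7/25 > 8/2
False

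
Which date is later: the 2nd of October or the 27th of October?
the 27th of October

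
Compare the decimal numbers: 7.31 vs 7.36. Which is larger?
7.36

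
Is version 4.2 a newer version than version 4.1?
Yes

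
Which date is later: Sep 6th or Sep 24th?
Sep 24th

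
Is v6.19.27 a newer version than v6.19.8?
Yes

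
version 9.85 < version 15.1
True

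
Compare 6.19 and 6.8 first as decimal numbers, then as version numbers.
As decimals: 6.19 < 6.8. As versions: v6.19 > v6.8 (minor version 19 > 8).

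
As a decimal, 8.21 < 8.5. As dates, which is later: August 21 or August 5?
August 21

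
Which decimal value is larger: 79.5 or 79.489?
79.5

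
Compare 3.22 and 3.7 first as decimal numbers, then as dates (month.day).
As decimals: 3.22 < 3.7. As dates: 3/22 is later than 3/7 (day 22 > day 7).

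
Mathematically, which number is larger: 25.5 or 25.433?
25.5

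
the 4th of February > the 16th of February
False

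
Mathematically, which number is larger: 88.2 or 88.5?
88.5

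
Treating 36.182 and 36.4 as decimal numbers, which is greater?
36.4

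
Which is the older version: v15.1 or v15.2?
v15.1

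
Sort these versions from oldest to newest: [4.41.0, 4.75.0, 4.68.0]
[4.41.0, 4.68.0, 4.75.0]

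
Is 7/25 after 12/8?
No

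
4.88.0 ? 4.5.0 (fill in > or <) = >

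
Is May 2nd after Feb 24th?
Yes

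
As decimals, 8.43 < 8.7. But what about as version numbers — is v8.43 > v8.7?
True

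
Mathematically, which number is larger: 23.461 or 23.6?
23.6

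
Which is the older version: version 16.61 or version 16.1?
version 16.1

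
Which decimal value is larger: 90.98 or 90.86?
90.98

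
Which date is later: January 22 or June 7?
June 7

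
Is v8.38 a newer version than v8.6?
Yes. Version numbers are compared segment by segment as integers, not as decimals: minor version 38 > 6, so v8.38 > v8.6 (even though the decimal 8.38 < 8.6).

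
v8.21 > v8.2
True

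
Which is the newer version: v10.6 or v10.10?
v10.10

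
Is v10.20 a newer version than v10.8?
Yes. Version numbers are compared segment by segment as integers, not as decimals: minor version 20 > 8, so v10.20 > v10.8 (even though the decimal 10.20 < 10.8).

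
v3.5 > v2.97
True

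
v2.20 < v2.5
False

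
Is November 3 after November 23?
No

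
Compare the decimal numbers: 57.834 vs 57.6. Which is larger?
57.834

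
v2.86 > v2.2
True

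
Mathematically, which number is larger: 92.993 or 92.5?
92.993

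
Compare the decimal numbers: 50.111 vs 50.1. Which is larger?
50.111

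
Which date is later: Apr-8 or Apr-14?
Apr-14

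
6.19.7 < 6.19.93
True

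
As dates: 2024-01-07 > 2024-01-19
False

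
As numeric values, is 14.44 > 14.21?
True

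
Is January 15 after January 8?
Yes. Day 15 comes after day 8 in January — this is a date comparison, not a decimal one (the decimal 1.15 would be smaller than 1.8).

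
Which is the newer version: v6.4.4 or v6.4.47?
v6.4.47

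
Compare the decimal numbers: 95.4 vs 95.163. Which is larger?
95.4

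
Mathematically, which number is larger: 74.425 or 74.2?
74.425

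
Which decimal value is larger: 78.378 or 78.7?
78.7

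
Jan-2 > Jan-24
False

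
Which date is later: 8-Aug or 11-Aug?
11-Aug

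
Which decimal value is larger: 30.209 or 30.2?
30.209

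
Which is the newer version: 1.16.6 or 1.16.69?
1.16.69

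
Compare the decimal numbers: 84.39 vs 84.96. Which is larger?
84.96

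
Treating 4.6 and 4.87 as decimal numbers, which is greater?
4.87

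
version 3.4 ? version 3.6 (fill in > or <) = <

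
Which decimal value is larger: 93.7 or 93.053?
93.7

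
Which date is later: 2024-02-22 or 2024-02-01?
2024-02-22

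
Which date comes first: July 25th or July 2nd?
July 2nd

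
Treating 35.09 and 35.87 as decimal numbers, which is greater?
35.87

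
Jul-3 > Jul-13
False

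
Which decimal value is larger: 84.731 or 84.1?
84.731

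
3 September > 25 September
False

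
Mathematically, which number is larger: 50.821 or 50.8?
50.821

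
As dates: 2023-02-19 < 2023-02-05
False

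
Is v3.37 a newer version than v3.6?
Yes. Version numbers are compared segment by segment as integers, not as decimals: minor version 37 > 6, so v3.37 > v3.6 (even though the decimal 3.37 < 3.6).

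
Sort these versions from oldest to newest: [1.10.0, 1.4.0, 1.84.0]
[1.4.0, 1.10.0, 1.84.0]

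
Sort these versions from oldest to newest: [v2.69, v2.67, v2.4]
[v2.4, v2.67, v2.69]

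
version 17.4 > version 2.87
True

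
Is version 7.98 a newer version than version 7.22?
Yes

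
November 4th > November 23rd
False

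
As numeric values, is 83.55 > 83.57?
False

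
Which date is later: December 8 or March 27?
December 8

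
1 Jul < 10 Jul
True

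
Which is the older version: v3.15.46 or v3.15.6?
v3.15.6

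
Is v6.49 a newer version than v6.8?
Yes. Version numbers are compared segment by segment as integers, not as decimals: minor version 49 > 8, so v6.49 > v6.8 (even though the decimal 6.49 < 6.8).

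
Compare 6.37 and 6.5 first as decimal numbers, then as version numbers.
As decimals: 6.37 < 6.5. As versions: v6.37 > v6.5 (minor version 37 > 5).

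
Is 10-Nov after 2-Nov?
Yes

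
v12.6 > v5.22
True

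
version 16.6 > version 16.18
False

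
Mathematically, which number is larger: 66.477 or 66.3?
66.477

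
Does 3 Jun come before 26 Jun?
Yes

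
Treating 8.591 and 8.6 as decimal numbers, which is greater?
8.6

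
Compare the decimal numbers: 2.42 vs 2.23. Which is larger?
2.42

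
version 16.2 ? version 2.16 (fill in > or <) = >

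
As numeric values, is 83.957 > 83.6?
True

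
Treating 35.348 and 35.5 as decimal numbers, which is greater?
35.5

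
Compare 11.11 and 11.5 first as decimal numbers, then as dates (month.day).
As decimals: 11.11 < 11.5. As dates: 11/11 is later than 11/5 (day 11 > day 5).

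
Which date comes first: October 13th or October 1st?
October 1st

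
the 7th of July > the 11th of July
False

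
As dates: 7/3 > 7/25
False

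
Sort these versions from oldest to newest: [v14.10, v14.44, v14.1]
[v14.1, v14.10, v14.44]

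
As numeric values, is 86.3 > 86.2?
True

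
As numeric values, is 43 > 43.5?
False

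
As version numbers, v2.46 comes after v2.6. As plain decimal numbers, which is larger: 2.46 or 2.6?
2.6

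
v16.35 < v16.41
True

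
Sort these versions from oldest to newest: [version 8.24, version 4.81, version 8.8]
[version 4.81, version 8.8, version 8.24]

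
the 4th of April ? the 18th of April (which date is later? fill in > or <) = <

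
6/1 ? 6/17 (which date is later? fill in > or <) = <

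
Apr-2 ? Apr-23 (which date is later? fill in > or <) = <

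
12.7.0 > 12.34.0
False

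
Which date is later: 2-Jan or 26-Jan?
26-Jan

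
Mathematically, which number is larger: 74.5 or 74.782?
74.782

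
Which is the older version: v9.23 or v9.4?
v9.4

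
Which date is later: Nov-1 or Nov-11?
Nov-11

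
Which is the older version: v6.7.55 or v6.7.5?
v6.7.5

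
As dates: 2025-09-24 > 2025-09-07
True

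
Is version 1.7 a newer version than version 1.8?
No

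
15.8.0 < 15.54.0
True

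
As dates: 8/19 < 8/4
False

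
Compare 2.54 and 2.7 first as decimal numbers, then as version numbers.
As decimals: 2.54 < 2.7. As versions: v2.54 > v2.7 (minor version 54 > 7).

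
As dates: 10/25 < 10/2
False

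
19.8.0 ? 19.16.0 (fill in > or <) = <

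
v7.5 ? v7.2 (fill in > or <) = >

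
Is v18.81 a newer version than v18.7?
Yes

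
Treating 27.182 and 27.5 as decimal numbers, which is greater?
27.5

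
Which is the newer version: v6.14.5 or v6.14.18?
v6.14.18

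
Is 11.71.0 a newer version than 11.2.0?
Yes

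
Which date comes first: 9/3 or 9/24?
9/3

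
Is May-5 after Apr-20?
Yes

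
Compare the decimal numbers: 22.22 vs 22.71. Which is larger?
22.71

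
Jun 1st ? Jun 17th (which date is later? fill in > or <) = <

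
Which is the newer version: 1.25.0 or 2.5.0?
2.5.0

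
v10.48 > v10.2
True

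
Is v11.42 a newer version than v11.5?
Yes. Version numbers are compared segment by segment as integers, not as decimals: minor version 42 > 5, so v11.42 > v11.5 (even though the decimal 11.42 < 11.5).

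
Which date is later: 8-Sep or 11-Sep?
11-Sep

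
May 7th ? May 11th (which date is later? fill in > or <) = <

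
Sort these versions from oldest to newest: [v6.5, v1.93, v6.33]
[v1.93, v6.5, v6.33]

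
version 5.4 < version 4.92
False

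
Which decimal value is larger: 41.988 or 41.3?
41.988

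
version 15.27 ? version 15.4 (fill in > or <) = >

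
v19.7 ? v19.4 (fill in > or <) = >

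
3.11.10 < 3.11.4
False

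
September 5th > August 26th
True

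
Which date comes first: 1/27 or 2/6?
1/27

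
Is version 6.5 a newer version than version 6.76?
No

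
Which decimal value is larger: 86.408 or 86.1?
86.408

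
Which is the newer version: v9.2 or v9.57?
v9.57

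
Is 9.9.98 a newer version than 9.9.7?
Yes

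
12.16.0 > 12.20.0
False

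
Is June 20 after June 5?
Yes. Day 20 comes after day 5 in June — this is a date comparison, not a decimal one (the decimal 6.20 would be smaller than 6.5).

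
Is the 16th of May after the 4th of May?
Yes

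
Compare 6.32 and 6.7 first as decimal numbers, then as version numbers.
As decimals: 6.32 < 6.7. As versions: v6.32 > v6.7 (minor version 32 > 7).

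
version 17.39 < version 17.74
True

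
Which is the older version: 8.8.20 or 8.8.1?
8.8.1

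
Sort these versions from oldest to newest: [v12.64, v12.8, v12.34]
[v12.8, v12.34, v12.64]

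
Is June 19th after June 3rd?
Yes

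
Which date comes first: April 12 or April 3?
April 3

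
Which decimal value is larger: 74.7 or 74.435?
74.7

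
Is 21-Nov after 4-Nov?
Yes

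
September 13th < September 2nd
False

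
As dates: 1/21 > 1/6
True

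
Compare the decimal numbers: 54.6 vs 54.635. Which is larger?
54.635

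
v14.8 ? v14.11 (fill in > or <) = <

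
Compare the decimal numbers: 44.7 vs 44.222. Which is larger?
44.7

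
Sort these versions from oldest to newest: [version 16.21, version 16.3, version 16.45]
[version 16.3, version 16.21, version 16.45]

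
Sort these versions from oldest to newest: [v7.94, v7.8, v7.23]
[v7.8, v7.23, v7.94]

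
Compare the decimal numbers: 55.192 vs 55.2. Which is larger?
55.2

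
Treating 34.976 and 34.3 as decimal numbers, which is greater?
34.976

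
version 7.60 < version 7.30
False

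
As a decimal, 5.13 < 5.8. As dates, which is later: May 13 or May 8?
May 13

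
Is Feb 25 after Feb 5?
Yes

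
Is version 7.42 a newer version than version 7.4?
Yes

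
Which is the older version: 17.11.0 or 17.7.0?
17.7.0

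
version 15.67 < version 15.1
False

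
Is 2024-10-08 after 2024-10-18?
No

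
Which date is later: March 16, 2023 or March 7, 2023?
March 16, 2023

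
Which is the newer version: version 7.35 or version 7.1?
version 7.35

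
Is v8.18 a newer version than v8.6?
Yes. Version numbers are compared segment by segment as integers, not as decimals: minor version 18 > 6, so v8.18 > v8.6 (even though the decimal 8.18 < 8.6).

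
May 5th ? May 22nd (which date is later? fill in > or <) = <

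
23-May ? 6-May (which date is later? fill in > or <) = >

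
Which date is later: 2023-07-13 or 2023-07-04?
2023-07-13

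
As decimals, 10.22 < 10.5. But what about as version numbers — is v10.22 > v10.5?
True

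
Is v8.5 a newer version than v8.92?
No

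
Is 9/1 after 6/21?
Yes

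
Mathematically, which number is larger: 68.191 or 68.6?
68.6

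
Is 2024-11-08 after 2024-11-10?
No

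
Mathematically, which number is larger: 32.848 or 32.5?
32.848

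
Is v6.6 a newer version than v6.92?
No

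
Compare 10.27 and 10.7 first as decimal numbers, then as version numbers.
As decimals: 10.27 < 10.7. As versions: v10.27 > v10.7 (minor version 27 > 7).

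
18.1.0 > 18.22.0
False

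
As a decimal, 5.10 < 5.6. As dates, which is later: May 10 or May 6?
May 10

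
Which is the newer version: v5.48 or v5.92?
v5.92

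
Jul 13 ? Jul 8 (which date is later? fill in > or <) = >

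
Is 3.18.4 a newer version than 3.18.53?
No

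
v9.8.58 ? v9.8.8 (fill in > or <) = >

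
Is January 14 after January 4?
Yes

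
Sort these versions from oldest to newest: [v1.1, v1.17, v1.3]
[v1.1, v1.3, v1.17]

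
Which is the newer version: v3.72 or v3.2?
v3.72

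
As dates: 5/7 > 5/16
False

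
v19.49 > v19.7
True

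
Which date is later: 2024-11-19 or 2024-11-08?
2024-11-19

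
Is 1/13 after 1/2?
Yes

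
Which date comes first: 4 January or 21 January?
4 January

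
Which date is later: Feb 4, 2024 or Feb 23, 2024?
Feb 23, 2024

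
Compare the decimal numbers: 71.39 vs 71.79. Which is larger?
71.79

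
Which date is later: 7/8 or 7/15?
7/15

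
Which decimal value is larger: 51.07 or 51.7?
51.7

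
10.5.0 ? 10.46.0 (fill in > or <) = <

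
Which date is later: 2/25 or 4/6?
4/6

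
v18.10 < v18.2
False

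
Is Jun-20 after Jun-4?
Yes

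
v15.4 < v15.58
True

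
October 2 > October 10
False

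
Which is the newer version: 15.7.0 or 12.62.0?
15.7.0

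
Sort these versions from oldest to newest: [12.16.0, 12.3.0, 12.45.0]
[12.3.0, 12.16.0, 12.45.0]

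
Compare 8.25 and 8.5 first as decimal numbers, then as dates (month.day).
As decimals: 8.25 < 8.5. As dates: 8/25 is later than 8/5 (day 25 > day 5).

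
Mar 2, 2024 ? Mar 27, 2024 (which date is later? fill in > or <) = <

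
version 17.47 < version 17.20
False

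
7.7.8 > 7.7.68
False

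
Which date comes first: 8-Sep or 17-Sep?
8-Sep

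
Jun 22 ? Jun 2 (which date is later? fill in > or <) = >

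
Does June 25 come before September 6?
Yes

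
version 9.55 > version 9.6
True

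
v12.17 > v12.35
False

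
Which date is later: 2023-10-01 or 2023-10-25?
2023-10-25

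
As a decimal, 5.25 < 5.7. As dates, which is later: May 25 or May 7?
May 25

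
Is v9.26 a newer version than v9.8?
Yes. Version numbers are compared segment by segment as integers, not as decimals: minor version 26 > 8, so v9.26 > v9.8 (even though the decimal 9.26 < 9.8).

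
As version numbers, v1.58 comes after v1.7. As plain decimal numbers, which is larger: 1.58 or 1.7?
1.7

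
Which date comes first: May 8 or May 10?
May 8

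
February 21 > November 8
False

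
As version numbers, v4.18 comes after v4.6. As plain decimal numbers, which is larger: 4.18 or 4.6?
4.6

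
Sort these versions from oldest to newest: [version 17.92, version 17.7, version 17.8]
[version 17.7, version 17.8, version 17.92]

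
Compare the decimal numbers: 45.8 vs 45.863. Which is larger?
45.863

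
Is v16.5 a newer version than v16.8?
No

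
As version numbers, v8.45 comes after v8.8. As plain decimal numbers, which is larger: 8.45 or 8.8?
8.8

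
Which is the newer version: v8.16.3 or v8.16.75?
v8.16.75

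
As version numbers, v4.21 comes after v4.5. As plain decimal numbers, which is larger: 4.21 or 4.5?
4.5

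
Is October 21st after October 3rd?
Yes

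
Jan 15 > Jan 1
True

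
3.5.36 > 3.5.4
True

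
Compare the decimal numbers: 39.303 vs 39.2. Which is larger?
39.303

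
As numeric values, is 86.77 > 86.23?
True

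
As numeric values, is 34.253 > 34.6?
False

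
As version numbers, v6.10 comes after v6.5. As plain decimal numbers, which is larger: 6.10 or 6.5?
6.5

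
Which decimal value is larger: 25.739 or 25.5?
25.739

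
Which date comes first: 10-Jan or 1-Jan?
1-Jan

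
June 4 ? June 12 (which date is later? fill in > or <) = <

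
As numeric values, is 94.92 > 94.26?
True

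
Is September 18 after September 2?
Yes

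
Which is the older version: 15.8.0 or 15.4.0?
15.4.0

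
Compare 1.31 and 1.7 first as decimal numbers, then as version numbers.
As decimals: 1.31 < 1.7. As versions: v1.31 > v1.7 (minor version 31 > 7).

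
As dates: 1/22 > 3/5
False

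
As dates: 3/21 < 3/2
False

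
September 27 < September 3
False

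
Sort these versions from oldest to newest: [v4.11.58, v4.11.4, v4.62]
[v4.11.4, v4.11.58, v4.62]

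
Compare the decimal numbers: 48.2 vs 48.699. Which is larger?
48.699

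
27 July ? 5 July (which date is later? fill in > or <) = >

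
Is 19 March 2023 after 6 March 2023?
Yes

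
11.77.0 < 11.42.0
False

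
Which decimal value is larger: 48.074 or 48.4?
48.4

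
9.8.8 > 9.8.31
False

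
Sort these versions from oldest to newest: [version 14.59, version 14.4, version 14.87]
[version 14.4, version 14.59, version 14.87]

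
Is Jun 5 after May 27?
Yes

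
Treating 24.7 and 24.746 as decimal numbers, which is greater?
24.746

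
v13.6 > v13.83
False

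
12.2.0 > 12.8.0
False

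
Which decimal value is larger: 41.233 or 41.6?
41.6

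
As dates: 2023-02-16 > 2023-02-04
True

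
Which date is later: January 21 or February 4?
February 4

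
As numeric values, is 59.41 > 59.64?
False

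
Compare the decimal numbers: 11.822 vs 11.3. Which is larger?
11.822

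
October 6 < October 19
True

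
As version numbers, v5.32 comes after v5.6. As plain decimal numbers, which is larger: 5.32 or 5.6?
5.6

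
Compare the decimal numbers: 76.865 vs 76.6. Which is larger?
76.865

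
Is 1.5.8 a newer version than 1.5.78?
No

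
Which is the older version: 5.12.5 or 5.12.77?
5.12.5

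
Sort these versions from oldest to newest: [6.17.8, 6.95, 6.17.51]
[6.17.8, 6.17.51, 6.95]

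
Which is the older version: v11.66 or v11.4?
v11.4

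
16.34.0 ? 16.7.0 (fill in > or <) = >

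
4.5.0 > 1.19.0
True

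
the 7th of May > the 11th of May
False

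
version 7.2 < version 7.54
True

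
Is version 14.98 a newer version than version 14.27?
Yes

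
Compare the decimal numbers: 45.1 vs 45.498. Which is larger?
45.498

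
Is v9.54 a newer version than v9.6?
Yes. Version numbers are compared segment by segment as integers, not as decimals: minor version 54 > 6, so v9.54 > v9.6 (even though the decimal 9.54 < 9.6).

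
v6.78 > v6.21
True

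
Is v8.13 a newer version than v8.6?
Yes. Version numbers are compared segment by segment as integers, not as decimals: minor version 13 > 6, so v8.13 > v8.6 (even though the decimal 8.13 < 8.6).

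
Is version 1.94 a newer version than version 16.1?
No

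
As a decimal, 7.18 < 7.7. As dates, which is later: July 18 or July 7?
July 18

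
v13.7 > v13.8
False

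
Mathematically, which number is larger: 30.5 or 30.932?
30.932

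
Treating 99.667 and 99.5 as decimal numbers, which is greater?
99.667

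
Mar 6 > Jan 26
True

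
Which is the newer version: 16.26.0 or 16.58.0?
16.58.0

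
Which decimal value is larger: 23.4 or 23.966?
23.966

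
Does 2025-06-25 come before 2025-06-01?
No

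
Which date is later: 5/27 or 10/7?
10/7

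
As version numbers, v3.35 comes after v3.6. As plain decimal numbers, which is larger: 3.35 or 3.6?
3.6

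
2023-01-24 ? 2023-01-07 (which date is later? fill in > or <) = >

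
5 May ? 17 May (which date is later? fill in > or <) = <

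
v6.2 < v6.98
True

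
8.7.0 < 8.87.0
True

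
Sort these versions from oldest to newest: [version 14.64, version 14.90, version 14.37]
[version 14.37, version 14.64, version 14.90]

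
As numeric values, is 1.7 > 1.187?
True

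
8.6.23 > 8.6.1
True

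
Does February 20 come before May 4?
Yes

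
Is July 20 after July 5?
Yes. Day 20 comes after day 5 in July — this is a date comparison, not a decimal one (the decimal 7.20 would be smaller than 7.5).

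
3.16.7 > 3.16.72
False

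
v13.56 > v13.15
True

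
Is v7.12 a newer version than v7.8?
Yes. Version numbers are compared segment by segment as integers, not as decimals: minor version 12 > 8, so v7.12 > v7.8 (even though the decimal 7.12 < 7.8).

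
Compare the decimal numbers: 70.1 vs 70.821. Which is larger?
70.821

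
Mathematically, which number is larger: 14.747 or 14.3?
14.747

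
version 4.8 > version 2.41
True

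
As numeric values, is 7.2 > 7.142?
True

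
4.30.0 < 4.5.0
False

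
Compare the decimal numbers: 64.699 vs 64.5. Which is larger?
64.699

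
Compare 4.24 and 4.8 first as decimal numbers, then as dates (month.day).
As decimals: 4.24 < 4.8. As dates: 4/24 is later than 4/8 (day 24 > day 8).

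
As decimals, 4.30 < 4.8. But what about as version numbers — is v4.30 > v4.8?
True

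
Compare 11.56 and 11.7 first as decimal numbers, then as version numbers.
As decimals: 11.56 < 11.7. As versions: v11.56 > v11.7 (minor version 56 > 7).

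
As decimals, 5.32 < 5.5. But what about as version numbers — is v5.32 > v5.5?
True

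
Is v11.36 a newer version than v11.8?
Yes. Version numbers are compared segment by segment as integers, not as decimals: minor version 36 > 8, so v11.36 > v11.8 (even though the decimal 11.36 < 11.8).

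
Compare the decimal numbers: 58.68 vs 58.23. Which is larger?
58.68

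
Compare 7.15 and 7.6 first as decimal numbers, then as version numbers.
As decimals: 7.15 < 7.6. As versions: v7.15 > v7.6 (minor version 15 > 6).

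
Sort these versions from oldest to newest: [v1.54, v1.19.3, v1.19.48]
[v1.19.3, v1.19.48, v1.54]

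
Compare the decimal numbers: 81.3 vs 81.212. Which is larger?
81.3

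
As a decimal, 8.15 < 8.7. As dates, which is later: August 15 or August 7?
August 15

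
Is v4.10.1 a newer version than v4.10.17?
No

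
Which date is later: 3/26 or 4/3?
4/3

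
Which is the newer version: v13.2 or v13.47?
v13.47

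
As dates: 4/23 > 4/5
True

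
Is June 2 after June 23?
No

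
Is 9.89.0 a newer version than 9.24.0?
Yes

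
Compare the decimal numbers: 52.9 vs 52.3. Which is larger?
52.9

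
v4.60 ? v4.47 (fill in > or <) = >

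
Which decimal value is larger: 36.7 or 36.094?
36.7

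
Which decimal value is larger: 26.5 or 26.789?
26.789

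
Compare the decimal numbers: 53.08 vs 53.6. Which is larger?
53.6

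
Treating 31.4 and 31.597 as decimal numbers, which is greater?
31.597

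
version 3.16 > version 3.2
True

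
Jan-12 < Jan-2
False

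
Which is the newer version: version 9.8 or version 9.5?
version 9.8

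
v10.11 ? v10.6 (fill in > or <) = >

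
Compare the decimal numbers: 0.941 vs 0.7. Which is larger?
0.941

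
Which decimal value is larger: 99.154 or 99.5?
99.5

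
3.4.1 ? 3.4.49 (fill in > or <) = <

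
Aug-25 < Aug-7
False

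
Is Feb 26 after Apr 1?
No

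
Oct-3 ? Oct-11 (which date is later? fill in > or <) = <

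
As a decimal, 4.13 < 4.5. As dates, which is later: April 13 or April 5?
April 13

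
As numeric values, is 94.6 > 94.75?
False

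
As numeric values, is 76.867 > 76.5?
True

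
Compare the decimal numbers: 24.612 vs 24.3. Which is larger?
24.612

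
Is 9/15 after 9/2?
Yes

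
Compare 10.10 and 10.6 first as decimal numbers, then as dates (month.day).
As decimals: 10.10 < 10.6. As dates: 10/10 is later than 10/6 (day 10 > day 6).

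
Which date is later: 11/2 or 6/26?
11/2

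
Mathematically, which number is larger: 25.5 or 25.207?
25.5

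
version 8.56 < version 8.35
False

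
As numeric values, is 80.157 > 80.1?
True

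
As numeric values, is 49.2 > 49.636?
False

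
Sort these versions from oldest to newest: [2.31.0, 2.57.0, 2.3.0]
[2.3.0, 2.31.0, 2.57.0]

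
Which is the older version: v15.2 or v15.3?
v15.2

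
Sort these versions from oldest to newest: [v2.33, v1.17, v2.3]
[v1.17, v2.3, v2.33]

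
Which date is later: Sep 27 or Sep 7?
Sep 27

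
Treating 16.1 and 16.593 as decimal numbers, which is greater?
16.593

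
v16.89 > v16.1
True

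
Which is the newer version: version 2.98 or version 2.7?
version 2.98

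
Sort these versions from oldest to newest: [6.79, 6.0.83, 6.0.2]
[6.0.2, 6.0.83, 6.79]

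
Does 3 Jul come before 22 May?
No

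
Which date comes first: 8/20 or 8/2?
8/2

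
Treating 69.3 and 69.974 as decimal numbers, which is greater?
69.974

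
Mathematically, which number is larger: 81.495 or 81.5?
81.5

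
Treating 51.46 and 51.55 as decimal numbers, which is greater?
51.55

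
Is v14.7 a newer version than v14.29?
No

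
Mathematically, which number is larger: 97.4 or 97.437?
97.437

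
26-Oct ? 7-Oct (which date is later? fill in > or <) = >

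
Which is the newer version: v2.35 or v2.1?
v2.35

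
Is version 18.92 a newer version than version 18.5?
Yes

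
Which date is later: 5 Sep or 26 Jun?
5 Sep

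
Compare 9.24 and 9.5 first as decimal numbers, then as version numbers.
As decimals: 9.24 < 9.5. As versions: v9.24 > v9.5 (minor version 24 > 5).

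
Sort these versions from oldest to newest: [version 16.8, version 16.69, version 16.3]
[version 16.3, version 16.8, version 16.69]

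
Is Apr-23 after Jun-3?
No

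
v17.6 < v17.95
True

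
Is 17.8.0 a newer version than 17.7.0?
Yes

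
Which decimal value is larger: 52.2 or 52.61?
52.61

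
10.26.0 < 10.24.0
False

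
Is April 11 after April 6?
Yes. Day 11 comes after day 6 in April — this is a date comparison, not a decimal one (the decimal 4.11 would be smaller than 4.6).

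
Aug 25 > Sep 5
False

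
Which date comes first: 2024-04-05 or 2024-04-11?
2024-04-05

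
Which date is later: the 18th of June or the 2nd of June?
the 18th of June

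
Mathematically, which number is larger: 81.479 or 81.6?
81.6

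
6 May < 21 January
False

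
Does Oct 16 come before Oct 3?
No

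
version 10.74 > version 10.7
True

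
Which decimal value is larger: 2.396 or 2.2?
2.396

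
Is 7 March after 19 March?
No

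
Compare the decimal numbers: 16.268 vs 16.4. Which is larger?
16.4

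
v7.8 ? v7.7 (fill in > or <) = >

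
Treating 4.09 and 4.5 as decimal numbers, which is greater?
4.5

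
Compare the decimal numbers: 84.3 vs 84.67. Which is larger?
84.67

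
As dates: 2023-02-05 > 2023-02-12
False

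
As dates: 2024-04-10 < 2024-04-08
False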